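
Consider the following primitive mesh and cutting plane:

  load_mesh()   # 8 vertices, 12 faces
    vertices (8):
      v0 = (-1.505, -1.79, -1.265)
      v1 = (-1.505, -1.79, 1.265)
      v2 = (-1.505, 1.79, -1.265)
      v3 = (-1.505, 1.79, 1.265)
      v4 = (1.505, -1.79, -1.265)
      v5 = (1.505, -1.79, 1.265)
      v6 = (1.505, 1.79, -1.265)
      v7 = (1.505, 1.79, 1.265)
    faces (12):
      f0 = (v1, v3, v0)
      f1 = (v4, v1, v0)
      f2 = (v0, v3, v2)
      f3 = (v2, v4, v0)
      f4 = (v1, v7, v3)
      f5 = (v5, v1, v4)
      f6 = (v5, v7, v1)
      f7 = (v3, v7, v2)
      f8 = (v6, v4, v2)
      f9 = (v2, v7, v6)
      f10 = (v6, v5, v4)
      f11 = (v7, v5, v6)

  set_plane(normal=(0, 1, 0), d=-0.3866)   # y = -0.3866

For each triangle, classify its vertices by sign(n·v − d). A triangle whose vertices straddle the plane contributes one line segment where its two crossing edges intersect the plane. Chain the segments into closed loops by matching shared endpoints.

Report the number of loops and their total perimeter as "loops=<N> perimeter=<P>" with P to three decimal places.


loops=1 perimeter=11.080

Straddling triangles (8 of 12):
  (v1,v3,v0) [-+-] → (-1.505, -0.3866, 1.265)–(-1.505, -0.3866, -0.273212)  len=1.5382
  (v0,v3,v2) [-++] → (-1.505, -0.3866, -0.273212)–(-1.505, -0.3866, -1.265)  len=0.9918
  (v2,v4,v0) [+--] → (0.325046, -0.3866, -1.265)–(-1.505, -0.3866, -1.265)  len=1.8300
  (v1,v7,v3) [-++] → (-0.325046, -0.3866, 1.265)–(-1.505, -0.3866, 1.265)  len=1.1800
  (v5,v7,v1) [-+-] → (1.505, -0.3866, 1.265)–(-0.325046, -0.3866, 1.265)  len=1.8300
  (v6,v4,v2) [+-+] → (1.505, -0.3866, -1.265)–(0.325046, -0.3866, -1.265)  len=1.1800
  (v6,v5,v4) [+--] → (1.505, -0.3866, 0.273212)–(1.505, -0.3866, -1.265)  len=1.5382
  (v7,v5,v6) [+-+] → (1.505, -0.3866, 1.265)–(1.505, -0.3866, 0.273212)  len=0.9918

Chained into 1 loop(s):
  loop 1: 8 segments, perimeter = 11.0800
Total perimeter = 11.080


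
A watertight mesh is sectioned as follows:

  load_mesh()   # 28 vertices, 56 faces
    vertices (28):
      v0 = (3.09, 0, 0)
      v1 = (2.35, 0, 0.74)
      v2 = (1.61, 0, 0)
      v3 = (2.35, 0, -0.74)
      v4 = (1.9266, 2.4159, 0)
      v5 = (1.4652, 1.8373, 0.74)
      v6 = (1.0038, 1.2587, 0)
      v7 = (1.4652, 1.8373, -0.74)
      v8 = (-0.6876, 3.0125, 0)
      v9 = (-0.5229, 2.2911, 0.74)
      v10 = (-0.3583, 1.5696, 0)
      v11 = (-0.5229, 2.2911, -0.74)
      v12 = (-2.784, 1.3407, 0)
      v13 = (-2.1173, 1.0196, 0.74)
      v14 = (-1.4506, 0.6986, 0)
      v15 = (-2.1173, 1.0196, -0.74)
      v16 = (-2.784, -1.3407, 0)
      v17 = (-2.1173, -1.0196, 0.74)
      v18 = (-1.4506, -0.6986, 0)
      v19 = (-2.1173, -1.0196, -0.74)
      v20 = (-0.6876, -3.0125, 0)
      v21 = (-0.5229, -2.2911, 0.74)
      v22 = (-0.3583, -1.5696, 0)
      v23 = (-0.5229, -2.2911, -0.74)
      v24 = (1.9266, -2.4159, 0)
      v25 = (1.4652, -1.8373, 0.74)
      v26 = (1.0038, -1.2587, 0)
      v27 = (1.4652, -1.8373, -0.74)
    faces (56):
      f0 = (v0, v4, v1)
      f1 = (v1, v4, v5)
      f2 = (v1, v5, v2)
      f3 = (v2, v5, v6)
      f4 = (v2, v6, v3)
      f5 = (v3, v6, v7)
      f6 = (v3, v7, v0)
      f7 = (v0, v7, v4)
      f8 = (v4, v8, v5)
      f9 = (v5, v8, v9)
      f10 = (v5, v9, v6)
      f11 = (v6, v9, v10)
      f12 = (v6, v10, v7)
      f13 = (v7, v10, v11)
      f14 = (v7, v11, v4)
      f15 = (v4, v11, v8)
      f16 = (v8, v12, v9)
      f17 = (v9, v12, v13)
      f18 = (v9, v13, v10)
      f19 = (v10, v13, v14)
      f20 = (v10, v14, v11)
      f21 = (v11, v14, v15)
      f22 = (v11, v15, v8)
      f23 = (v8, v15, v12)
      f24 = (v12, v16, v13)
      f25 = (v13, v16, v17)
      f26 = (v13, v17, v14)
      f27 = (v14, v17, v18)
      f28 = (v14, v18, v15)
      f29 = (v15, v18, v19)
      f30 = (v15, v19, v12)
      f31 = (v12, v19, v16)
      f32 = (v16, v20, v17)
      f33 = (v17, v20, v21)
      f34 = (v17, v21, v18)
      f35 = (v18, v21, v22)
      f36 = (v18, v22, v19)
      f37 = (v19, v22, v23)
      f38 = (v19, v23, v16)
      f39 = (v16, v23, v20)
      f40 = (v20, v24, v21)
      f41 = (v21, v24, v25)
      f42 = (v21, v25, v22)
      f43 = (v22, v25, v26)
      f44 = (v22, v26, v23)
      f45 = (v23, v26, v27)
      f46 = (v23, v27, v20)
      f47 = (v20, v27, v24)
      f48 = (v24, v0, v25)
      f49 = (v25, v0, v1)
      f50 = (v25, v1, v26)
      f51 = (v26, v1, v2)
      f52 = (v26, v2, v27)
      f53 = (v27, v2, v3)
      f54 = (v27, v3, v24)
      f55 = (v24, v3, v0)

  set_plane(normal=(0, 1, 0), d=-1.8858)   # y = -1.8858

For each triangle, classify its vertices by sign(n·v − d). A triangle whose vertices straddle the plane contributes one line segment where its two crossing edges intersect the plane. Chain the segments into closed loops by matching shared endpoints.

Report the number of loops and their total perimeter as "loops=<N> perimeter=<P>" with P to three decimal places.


Straddling triangles (16 of 56):
  (v16,v20,v17) [+-+] → (-2.10046, -1.8858, 0)–(-1.49589, -1.8858, 0.418364)  len=0.7352
  (v17,v20,v21) [+--] → (-1.49589, -1.8858, 0.418364)–(-1.03113, -1.8858, 0.74)  len=0.5652
  (v17,v21,v18) [+-+] → (-1.03113, -1.8858, 0.74)–(-0.759005, -1.8858, 0.551666)  len=0.3309
  (v18,v21,v22) [+-+] → (-0.759005, -1.8858, 0.551666)–(-0.430437, -1.8858, 0.324308)  len=0.3996
  (v19,v22,v23) [++-] → (-0.430437, -1.8858, -0.324308)–(-1.03113, -1.8858, -0.74)  len=0.7305
  (v19,v23,v16) [+-+] → (-1.03113, -1.8858, -0.74)–(-1.48715, -1.8858, -0.424426)  len=0.5546
  (v16,v23,v20) [+--] → (-1.48715, -1.8858, -0.424426)–(-2.10046, -1.8858, 0)  len=0.7458
  (v21,v24,v25) [--+] → (1.50388, -1.8858, 0.677971)–(1.25272, -1.8858, 0.74)  len=0.2587
  (v21,v25,v22) [-++] → (1.25272, -1.8858, 0.74)–(-0.430437, -1.8858, 0.324308)  len=1.7337
  (v22,v26,v23) [++-] → (0.0764525, -1.8858, -0.449491)–(-0.430437, -1.8858, -0.324308)  len=0.5221
  (v23,v26,v27) [-++] → (0.0764525, -1.8858, -0.449491)–(1.25272, -1.8858, -0.74)  len=1.2116
  (v23,v27,v20) [-+-] → (1.25272, -1.8858, -0.74)–(1.37635, -1.8858, -0.709461)  len=0.1273
  (v20,v27,v24) [-+-] → (1.37635, -1.8858, -0.709461)–(1.50388, -1.8858, -0.677971)  len=0.1314
  (v24,v0,v25) [-++] → (2.18187, -1.8858, 0)–(1.50388, -1.8858, 0.677971)  len=0.9588
  (v27,v3,v24) [++-] → (2.0195, -1.8858, -0.162372)–(1.50388, -1.8858, -0.677971)  len=0.7292
  (v24,v3,v0) [-++] → (2.0195, -1.8858, -0.162372)–(2.18187, -1.8858, 0)  len=0.2296

Chained into 1 loop(s):
  loop 1: 16 segments, perimeter = 9.9643
Total perimeter = 9.964

loops=1 perimeter=9.964


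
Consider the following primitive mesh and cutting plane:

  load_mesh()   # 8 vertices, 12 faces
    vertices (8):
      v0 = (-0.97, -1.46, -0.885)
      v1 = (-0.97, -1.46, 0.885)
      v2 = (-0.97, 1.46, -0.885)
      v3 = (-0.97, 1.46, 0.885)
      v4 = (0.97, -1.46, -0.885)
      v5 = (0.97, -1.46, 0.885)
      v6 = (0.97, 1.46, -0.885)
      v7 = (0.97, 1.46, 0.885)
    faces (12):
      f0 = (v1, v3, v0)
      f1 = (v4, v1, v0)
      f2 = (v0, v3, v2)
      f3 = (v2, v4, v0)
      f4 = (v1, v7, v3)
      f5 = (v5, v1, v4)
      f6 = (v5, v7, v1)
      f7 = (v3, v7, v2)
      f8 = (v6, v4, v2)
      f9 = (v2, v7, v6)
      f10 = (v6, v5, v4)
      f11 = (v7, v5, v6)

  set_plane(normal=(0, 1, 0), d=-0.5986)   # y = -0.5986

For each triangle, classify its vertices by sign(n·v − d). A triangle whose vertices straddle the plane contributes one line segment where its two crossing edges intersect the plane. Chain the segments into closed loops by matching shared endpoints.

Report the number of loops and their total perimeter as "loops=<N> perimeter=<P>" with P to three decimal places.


Straddling triangles (8 of 12):
  (v1,v3,v0) [-+-] → (-0.97, -0.5986, 0.885)–(-0.97, -0.5986, -0.36285)  len=1.2479
  (v0,v3,v2) [-++] → (-0.97, -0.5986, -0.36285)–(-0.97, -0.5986, -0.885)  len=0.5222
  (v2,v4,v0) [+--] → (0.3977, -0.5986, -0.885)–(-0.97, -0.5986, -0.885)  len=1.3677
  (v1,v7,v3) [-++] → (-0.3977, -0.5986, 0.885)–(-0.97, -0.5986, 0.885)  len=0.5723
  (v5,v7,v1) [-+-] → (0.97, -0.5986, 0.885)–(-0.3977, -0.5986, 0.885)  len=1.3677
  (v6,v4,v2) [+-+] → (0.97, -0.5986, -0.885)–(0.3977, -0.5986, -0.885)  len=0.5723
  (v6,v5,v4) [+--] → (0.97, -0.5986, 0.36285)–(0.97, -0.5986, -0.885)  len=1.2479
  (v7,v5,v6) [+-+] → (0.97, -0.5986, 0.885)–(0.97, -0.5986, 0.36285)  len=0.5222

Chained into 1 loop(s):
  loop 1: 8 segments, perimeter = 7.4200
Total perimeter = 7.420

loops=1 perimeter=7.420


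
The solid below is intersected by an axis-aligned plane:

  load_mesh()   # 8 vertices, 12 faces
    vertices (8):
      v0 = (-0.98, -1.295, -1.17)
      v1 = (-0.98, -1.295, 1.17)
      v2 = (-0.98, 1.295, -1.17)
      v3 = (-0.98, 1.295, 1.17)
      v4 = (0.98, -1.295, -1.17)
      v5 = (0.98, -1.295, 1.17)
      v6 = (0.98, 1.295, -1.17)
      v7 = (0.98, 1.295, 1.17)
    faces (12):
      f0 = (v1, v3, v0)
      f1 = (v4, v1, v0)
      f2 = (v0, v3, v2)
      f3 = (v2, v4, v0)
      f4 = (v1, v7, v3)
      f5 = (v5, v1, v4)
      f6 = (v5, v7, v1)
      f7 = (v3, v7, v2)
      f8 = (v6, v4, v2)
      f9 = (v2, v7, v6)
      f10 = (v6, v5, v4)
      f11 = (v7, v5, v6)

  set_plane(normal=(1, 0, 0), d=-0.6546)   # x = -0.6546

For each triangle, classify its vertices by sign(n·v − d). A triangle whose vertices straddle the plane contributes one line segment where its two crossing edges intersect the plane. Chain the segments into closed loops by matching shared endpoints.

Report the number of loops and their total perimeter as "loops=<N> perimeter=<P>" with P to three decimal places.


Straddling triangles (8 of 12):
  (v4,v1,v0) [+--] → (-0.6546, -1.295, 0.781512)–(-0.6546, -1.295, -1.17)  len=1.9515
  (v2,v4,v0) [-+-] → (-0.6546, 0.865007, -1.17)–(-0.6546, -1.295, -1.17)  len=2.1600
  (v1,v7,v3) [-+-] → (-0.6546, -0.865007, 1.17)–(-0.6546, 1.295, 1.17)  len=2.1600
  (v5,v1,v4) [+-+] → (-0.6546, -1.295, 1.17)–(-0.6546, -1.295, 0.781512)  len=0.3885
  (v5,v7,v1) [++-] → (-0.6546, -0.865007, 1.17)–(-0.6546, -1.295, 1.17)  len=0.4300
  (v3,v7,v2) [-+-] → (-0.6546, 1.295, 1.17)–(-0.6546, 1.295, -0.781512)  len=1.9515
  (v6,v4,v2) [++-] → (-0.6546, 0.865007, -1.17)–(-0.6546, 1.295, -1.17)  len=0.4300
  (v2,v7,v6) [-++] → (-0.6546, 1.295, -0.781512)–(-0.6546, 1.295, -1.17)  len=0.3885

Chained into 1 loop(s):
  loop 1: 8 segments, perimeter = 9.8600
Total perimeter = 9.860

loops=1 perimeter=9.860


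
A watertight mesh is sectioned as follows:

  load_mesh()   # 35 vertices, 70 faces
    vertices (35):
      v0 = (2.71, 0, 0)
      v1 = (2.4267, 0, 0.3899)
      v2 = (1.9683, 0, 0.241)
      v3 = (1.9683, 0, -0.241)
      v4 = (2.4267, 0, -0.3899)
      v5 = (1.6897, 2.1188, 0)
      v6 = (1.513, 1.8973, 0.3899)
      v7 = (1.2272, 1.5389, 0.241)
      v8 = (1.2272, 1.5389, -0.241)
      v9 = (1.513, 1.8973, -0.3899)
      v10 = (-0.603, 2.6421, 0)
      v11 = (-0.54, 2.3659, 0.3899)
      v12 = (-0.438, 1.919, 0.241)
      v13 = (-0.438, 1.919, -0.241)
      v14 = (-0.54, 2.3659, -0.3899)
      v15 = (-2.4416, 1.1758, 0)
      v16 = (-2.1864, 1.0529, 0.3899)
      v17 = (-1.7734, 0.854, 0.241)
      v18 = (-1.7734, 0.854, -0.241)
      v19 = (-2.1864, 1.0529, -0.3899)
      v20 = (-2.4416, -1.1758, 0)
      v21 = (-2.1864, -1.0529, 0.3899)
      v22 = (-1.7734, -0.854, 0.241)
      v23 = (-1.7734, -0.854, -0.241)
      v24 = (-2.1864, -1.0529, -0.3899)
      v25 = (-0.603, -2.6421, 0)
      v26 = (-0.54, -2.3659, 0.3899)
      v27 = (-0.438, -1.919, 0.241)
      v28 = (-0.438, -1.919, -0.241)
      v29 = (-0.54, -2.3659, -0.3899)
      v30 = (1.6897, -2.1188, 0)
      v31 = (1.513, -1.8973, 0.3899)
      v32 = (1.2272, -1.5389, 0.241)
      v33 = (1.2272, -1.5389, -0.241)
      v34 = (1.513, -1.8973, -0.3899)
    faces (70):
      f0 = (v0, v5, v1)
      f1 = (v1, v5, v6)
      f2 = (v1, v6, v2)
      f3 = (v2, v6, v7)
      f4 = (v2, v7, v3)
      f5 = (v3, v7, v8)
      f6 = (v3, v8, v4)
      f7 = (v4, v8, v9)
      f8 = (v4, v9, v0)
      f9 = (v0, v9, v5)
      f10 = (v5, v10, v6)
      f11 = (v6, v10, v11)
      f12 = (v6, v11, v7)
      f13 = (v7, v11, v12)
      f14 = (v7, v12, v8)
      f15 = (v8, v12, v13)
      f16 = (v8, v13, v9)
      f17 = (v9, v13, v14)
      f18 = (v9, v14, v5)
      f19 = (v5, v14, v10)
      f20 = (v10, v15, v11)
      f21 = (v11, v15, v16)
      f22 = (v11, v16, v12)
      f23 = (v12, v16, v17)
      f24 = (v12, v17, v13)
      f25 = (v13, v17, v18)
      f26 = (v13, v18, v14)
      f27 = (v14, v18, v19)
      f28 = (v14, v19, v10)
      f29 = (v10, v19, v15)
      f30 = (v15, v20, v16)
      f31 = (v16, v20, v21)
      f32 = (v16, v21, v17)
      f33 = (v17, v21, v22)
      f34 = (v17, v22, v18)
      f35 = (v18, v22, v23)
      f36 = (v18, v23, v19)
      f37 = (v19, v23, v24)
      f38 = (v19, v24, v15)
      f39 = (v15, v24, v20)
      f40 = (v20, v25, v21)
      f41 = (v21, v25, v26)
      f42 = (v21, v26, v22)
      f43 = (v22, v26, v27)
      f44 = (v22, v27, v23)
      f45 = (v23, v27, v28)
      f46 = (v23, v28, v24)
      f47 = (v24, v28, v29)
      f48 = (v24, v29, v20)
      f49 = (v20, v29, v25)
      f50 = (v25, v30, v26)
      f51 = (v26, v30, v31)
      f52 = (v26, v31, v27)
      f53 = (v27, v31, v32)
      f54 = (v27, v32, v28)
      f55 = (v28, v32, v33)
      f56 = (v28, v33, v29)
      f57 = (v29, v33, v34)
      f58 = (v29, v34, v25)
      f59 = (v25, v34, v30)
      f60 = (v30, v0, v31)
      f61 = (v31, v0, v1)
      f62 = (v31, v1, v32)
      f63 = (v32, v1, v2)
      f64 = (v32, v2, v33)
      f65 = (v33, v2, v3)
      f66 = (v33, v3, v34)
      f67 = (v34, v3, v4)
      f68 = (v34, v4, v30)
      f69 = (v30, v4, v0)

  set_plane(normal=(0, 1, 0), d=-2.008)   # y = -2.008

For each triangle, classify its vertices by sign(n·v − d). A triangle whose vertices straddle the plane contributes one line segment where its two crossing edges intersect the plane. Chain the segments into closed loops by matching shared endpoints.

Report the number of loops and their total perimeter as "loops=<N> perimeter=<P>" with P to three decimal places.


loops=1 perimeter=6.893

Straddling triangles (16 of 70):
  (v20,v25,v21) [+-+] → (-1.3981, -2.008, 0)–(-1.23479, -2.008, 0.155572)  len=0.2256
  (v21,v25,v26) [+--] → (-1.23479, -2.008, 0.155572)–(-0.988779, -2.008, 0.3899)  len=0.3397
  (v21,v26,v22) [+-+] → (-0.988779, -2.008, 0.3899)–(-0.831973, -2.008, 0.354652)  len=0.1607
  (v22,v26,v27) [+-+] → (-0.831973, -2.008, 0.354652)–(-0.458313, -2.008, 0.270653)  len=0.3830
  (v24,v28,v29) [++-] → (-0.458313, -2.008, -0.270653)–(-0.988779, -2.008, -0.3899)  len=0.5437
  (v24,v29,v20) [+-+] → (-0.988779, -2.008, -0.3899)–(-1.11187, -2.008, -0.272645)  len=0.1700
  (v20,v29,v25) [+--] → (-1.11187, -2.008, -0.272645)–(-1.3981, -2.008, 0)  len=0.3953
  (v26,v30,v31) [--+] → (1.60131, -2.008, 0.195038)–(1.02801, -2.008, 0.3899)  len=0.6055
  (v26,v31,v27) [-++] → (1.02801, -2.008, 0.3899)–(-0.458313, -2.008, 0.270653)  len=1.4911
  (v28,v33,v29) [++-] → (0.224789, -2.008, -0.325461)–(-0.458313, -2.008, -0.270653)  len=0.6853
  (v29,v33,v34) [-++] → (0.224789, -2.008, -0.325461)–(1.02801, -2.008, -0.3899)  len=0.8058
  (v29,v34,v25) [-+-] → (1.02801, -2.008, -0.3899)–(1.1985, -2.008, -0.331949)  len=0.1801
  (v25,v34,v30) [-+-] → (1.1985, -2.008, -0.331949)–(1.60131, -2.008, -0.195038)  len=0.4254
  (v30,v0,v31) [-++] → (1.74306, -2.008, 0)–(1.60131, -2.008, 0.195038)  len=0.2411
  (v34,v4,v30) [++-] → (1.72824, -2.008, -0.0203893)–(1.60131, -2.008, -0.195038)  len=0.2159
  (v30,v4,v0) [-++] → (1.72824, -2.008, -0.0203893)–(1.74306, -2.008, 0)  len=0.0252

Chained into 1 loop(s):
  loop 1: 16 segments, perimeter = 6.8934
Total perimeter = 6.893


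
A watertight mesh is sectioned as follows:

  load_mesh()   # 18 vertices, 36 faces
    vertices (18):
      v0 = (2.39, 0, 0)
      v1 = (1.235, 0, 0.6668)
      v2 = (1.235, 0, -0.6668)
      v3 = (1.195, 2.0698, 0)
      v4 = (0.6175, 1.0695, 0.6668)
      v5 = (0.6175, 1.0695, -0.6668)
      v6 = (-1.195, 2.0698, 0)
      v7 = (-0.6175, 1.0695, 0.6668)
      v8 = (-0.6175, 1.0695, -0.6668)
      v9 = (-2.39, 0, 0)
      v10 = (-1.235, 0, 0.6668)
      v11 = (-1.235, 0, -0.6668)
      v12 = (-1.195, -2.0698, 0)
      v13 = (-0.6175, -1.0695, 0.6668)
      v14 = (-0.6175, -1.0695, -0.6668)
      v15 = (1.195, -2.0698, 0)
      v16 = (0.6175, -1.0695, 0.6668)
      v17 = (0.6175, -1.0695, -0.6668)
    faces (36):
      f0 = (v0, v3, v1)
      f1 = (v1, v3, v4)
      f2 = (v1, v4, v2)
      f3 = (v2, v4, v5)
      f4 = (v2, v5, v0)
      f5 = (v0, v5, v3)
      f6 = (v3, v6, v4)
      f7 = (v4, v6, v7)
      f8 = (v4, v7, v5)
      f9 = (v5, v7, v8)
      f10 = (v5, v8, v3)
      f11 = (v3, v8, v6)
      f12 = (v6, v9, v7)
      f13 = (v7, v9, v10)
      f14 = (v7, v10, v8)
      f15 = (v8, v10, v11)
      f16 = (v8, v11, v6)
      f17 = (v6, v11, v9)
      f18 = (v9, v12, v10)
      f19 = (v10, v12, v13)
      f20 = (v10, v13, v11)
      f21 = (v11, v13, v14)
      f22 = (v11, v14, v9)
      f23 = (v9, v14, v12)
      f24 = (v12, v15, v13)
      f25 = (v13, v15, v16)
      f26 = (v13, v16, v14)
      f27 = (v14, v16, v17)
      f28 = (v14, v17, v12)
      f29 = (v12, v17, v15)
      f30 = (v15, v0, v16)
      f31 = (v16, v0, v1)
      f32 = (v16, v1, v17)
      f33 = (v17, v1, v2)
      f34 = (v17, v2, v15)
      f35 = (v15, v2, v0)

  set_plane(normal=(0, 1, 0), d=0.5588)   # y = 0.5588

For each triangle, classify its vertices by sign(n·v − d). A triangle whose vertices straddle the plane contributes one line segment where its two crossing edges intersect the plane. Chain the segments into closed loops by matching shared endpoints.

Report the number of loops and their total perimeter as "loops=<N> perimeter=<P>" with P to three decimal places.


Straddling triangles (12 of 36):
  (v0,v3,v1) [-+-] → (2.06738, 0.5588, 0)–(1.2242, 0.5588, 0.486779)  len=0.9736
  (v1,v3,v4) [-++] → (1.2242, 0.5588, 0.486779)–(0.912364, 0.5588, 0.6668)  len=0.3601
  (v1,v4,v2) [-+-] → (0.912364, 0.5588, 0.6668)–(0.912364, 0.5588, 0.0299889)  len=0.6368
  (v2,v4,v5) [-++] → (0.912364, 0.5588, 0.0299889)–(0.912364, 0.5588, -0.6668)  len=0.6968
  (v2,v5,v0) [-+-] → (0.912364, 0.5588, -0.6668)–(1.46389, 0.5588, -0.348394)  len=0.6368
  (v0,v5,v3) [-++] → (1.46389, 0.5588, -0.348394)–(2.06738, 0.5588, 0)  len=0.6968
  (v6,v9,v7) [+-+] → (-2.06738, 0.5588, 0)–(-1.46389, 0.5588, 0.348394)  len=0.6968
  (v7,v9,v10) [+--] → (-1.46389, 0.5588, 0.348394)–(-0.912364, 0.5588, 0.6668)  len=0.6368
  (v7,v10,v8) [+-+] → (-0.912364, 0.5588, 0.6668)–(-0.912364, 0.5588, -0.0299889)  len=0.6968
  (v8,v10,v11) [+--] → (-0.912364, 0.5588, -0.0299889)–(-0.912364, 0.5588, -0.6668)  len=0.6368
  (v8,v11,v6) [+-+] → (-0.912364, 0.5588, -0.6668)–(-1.2242, 0.5588, -0.486779)  len=0.3601
  (v6,v11,v9) [+--] → (-1.2242, 0.5588, -0.486779)–(-2.06738, 0.5588, 0)  len=0.9736

Chained into 2 loop(s):
  loop 1: 6 segments, perimeter = 4.0009
  loop 2: 6 segments, perimeter = 4.0009
Total perimeter = 8.002

loops=2 perimeter=8.002


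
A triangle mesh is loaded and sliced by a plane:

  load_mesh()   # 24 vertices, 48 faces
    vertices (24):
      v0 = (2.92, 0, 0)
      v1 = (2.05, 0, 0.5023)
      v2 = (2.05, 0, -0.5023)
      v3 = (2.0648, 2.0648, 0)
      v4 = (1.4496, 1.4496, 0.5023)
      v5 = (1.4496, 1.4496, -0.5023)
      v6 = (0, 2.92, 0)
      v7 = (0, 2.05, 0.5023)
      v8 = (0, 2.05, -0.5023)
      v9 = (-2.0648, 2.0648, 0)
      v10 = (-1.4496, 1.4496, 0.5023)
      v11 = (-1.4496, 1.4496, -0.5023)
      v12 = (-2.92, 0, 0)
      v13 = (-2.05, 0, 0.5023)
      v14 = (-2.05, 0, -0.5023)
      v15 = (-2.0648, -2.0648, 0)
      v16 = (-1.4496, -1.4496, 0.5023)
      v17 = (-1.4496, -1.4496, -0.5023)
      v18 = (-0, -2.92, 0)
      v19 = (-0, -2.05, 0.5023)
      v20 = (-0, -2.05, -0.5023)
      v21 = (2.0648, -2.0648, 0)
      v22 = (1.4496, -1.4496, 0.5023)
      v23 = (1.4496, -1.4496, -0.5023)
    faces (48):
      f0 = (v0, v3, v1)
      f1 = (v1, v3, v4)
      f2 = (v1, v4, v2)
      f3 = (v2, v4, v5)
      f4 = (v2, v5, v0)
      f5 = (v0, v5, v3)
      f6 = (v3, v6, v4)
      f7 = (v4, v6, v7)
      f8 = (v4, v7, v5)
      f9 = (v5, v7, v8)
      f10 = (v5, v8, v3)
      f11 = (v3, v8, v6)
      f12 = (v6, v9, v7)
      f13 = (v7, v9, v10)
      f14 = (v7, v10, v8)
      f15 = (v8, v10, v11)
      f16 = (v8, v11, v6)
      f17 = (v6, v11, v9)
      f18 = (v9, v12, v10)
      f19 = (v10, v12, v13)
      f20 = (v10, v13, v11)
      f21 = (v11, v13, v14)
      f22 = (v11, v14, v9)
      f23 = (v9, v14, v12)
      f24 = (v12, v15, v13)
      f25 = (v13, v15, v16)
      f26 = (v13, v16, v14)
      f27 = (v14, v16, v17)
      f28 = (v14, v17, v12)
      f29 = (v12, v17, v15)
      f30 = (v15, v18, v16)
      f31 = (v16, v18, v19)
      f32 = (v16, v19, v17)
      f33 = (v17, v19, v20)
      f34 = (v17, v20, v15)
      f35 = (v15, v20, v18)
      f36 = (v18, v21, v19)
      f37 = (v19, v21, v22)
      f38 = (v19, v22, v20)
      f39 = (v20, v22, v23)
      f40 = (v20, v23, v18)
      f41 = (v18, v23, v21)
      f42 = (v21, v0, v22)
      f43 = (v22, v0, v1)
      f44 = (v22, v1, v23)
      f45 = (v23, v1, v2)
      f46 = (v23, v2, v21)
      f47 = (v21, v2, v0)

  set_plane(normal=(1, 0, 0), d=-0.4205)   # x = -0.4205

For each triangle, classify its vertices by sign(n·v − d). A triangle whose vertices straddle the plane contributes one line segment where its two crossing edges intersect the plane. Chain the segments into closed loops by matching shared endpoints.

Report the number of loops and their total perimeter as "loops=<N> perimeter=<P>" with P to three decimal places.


loops=2 perimeter=6.028

Straddling triangles (12 of 48):
  (v6,v9,v7) [+-+] → (-0.4205, 2.74584, 0)–(-0.4205, 2.05301, 0.400006)  len=0.8000
  (v7,v9,v10) [+--] → (-0.4205, 2.05301, 0.400006)–(-0.4205, 1.87584, 0.5023)  len=0.2046
  (v7,v10,v8) [+-+] → (-0.4205, 1.87584, 0.5023)–(-0.4205, 1.87584, -0.210886)  len=0.7132
  (v8,v10,v11) [+--] → (-0.4205, 1.87584, -0.210886)–(-0.4205, 1.87584, -0.5023)  len=0.2914
  (v8,v11,v6) [+-+] → (-0.4205, 1.87584, -0.5023)–(-0.4205, 2.49347, -0.145707)  len=0.7132
  (v6,v11,v9) [+--] → (-0.4205, 2.49347, -0.145707)–(-0.4205, 2.74584, 0)  len=0.2914
  (v15,v18,v16) [-+-] → (-0.4205, -2.74584, 0)–(-0.4205, -2.49347, 0.145707)  len=0.2914
  (v16,v18,v19) [-++] → (-0.4205, -2.49347, 0.145707)–(-0.4205, -1.87584, 0.5023)  len=0.7132
  (v16,v19,v17) [-+-] → (-0.4205, -1.87584, 0.5023)–(-0.4205, -1.87584, 0.210886)  len=0.2914
  (v17,v19,v20) [-++] → (-0.4205, -1.87584, 0.210886)–(-0.4205, -1.87584, -0.5023)  len=0.7132
  (v17,v20,v15) [-+-] → (-0.4205, -1.87584, -0.5023)–(-0.4205, -2.05301, -0.400006)  len=0.2046
  (v15,v20,v18) [-++] → (-0.4205, -2.05301, -0.400006)–(-0.4205, -2.74584, 0)  len=0.8000

Chained into 2 loop(s):
  loop 1: 6 segments, perimeter = 3.0138
  loop 2: 6 segments, perimeter = 3.0138
Total perimeter = 6.028


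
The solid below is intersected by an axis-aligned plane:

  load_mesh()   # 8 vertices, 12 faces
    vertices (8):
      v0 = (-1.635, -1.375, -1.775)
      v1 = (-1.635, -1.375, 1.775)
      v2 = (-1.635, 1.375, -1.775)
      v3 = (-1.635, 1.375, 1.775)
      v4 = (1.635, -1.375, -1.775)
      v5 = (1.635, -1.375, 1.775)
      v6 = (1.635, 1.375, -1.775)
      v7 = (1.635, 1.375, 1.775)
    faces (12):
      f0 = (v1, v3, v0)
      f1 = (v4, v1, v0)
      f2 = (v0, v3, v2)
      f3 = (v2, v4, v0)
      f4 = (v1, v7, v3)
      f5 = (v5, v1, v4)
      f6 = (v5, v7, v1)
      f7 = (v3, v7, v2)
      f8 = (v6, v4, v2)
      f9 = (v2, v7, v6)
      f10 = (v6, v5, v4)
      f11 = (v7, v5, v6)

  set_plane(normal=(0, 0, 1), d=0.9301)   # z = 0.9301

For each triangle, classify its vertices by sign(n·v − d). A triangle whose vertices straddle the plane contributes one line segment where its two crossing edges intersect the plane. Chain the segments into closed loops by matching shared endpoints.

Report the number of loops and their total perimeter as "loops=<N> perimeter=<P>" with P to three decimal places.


Straddling triangles (8 of 12):
  (v1,v3,v0) [++-] → (-1.635, 0.7205, 0.9301)–(-1.635, -1.375, 0.9301)  len=2.0955
  (v4,v1,v0) [-+-] → (-0.85674, -1.375, 0.9301)–(-1.635, -1.375, 0.9301)  len=0.7783
  (v0,v3,v2) [-+-] → (-1.635, 0.7205, 0.9301)–(-1.635, 1.375, 0.9301)  len=0.6545
  (v5,v1,v4) [++-] → (-0.85674, -1.375, 0.9301)–(1.635, -1.375, 0.9301)  len=2.4917
  (v3,v7,v2) [++-] → (0.85674, 1.375, 0.9301)–(-1.635, 1.375, 0.9301)  len=2.4917
  (v2,v7,v6) [-+-] → (0.85674, 1.375, 0.9301)–(1.635, 1.375, 0.9301)  len=0.7783
  (v6,v5,v4) [-+-] → (1.635, -0.7205, 0.9301)–(1.635, -1.375, 0.9301)  len=0.6545
  (v7,v5,v6) [++-] → (1.635, -0.7205, 0.9301)–(1.635, 1.375, 0.9301)  len=2.0955

Chained into 1 loop(s):
  loop 1: 8 segments, perimeter = 12.0400
Total perimeter = 12.040

loops=1 perimeter=12.040


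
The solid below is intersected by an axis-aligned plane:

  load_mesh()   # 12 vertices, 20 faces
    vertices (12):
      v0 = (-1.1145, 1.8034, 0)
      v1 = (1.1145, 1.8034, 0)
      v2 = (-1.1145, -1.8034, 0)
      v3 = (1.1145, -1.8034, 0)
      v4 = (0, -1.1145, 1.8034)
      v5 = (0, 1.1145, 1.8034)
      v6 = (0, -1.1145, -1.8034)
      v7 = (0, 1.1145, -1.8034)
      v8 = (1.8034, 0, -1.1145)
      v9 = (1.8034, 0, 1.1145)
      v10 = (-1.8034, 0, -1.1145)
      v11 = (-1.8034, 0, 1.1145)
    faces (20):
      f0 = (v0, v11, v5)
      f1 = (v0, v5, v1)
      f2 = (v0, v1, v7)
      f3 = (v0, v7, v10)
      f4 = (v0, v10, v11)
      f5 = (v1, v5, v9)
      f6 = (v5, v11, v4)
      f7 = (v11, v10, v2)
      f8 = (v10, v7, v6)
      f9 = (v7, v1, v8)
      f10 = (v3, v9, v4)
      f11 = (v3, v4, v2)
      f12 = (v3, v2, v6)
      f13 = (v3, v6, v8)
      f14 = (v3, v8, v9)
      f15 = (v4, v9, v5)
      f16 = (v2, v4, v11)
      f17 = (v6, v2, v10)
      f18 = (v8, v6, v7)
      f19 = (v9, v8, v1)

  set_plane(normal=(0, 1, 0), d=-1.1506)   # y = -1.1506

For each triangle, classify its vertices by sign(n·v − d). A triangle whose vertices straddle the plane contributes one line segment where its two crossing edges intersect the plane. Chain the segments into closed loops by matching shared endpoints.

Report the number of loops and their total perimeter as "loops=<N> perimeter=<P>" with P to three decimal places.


loops=1 perimeter=9.232

Straddling triangles (8 of 20):
  (v11,v10,v2) [++-] → (-1.36387, -1.1506, -0.40343)–(-1.36387, -1.1506, 0.40343)  len=0.8069
  (v3,v9,v4) [-++] → (1.36387, -1.1506, 0.40343)–(0.0584025, -1.1506, 1.7089)  len=1.8462
  (v3,v4,v2) [-+-] → (0.0584025, -1.1506, 1.7089)–(-0.0584025, -1.1506, 1.7089)  len=0.1168
  (v3,v2,v6) [--+] → (-0.0584025, -1.1506, -1.7089)–(0.0584025, -1.1506, -1.7089)  len=0.1168
  (v3,v6,v8) [-++] → (0.0584025, -1.1506, -1.7089)–(1.36387, -1.1506, -0.40343)  len=1.8462
  (v3,v8,v9) [-++] → (1.36387, -1.1506, -0.40343)–(1.36387, -1.1506, 0.40343)  len=0.8069
  (v2,v4,v11) [-++] → (-0.0584025, -1.1506, 1.7089)–(-1.36387, -1.1506, 0.40343)  len=1.8462
  (v6,v2,v10) [+-+] → (-0.0584025, -1.1506, -1.7089)–(-1.36387, -1.1506, -0.40343)  len=1.8462

Chained into 1 loop(s):
  loop 1: 8 segments, perimeter = 9.2322
Total perimeter = 9.232


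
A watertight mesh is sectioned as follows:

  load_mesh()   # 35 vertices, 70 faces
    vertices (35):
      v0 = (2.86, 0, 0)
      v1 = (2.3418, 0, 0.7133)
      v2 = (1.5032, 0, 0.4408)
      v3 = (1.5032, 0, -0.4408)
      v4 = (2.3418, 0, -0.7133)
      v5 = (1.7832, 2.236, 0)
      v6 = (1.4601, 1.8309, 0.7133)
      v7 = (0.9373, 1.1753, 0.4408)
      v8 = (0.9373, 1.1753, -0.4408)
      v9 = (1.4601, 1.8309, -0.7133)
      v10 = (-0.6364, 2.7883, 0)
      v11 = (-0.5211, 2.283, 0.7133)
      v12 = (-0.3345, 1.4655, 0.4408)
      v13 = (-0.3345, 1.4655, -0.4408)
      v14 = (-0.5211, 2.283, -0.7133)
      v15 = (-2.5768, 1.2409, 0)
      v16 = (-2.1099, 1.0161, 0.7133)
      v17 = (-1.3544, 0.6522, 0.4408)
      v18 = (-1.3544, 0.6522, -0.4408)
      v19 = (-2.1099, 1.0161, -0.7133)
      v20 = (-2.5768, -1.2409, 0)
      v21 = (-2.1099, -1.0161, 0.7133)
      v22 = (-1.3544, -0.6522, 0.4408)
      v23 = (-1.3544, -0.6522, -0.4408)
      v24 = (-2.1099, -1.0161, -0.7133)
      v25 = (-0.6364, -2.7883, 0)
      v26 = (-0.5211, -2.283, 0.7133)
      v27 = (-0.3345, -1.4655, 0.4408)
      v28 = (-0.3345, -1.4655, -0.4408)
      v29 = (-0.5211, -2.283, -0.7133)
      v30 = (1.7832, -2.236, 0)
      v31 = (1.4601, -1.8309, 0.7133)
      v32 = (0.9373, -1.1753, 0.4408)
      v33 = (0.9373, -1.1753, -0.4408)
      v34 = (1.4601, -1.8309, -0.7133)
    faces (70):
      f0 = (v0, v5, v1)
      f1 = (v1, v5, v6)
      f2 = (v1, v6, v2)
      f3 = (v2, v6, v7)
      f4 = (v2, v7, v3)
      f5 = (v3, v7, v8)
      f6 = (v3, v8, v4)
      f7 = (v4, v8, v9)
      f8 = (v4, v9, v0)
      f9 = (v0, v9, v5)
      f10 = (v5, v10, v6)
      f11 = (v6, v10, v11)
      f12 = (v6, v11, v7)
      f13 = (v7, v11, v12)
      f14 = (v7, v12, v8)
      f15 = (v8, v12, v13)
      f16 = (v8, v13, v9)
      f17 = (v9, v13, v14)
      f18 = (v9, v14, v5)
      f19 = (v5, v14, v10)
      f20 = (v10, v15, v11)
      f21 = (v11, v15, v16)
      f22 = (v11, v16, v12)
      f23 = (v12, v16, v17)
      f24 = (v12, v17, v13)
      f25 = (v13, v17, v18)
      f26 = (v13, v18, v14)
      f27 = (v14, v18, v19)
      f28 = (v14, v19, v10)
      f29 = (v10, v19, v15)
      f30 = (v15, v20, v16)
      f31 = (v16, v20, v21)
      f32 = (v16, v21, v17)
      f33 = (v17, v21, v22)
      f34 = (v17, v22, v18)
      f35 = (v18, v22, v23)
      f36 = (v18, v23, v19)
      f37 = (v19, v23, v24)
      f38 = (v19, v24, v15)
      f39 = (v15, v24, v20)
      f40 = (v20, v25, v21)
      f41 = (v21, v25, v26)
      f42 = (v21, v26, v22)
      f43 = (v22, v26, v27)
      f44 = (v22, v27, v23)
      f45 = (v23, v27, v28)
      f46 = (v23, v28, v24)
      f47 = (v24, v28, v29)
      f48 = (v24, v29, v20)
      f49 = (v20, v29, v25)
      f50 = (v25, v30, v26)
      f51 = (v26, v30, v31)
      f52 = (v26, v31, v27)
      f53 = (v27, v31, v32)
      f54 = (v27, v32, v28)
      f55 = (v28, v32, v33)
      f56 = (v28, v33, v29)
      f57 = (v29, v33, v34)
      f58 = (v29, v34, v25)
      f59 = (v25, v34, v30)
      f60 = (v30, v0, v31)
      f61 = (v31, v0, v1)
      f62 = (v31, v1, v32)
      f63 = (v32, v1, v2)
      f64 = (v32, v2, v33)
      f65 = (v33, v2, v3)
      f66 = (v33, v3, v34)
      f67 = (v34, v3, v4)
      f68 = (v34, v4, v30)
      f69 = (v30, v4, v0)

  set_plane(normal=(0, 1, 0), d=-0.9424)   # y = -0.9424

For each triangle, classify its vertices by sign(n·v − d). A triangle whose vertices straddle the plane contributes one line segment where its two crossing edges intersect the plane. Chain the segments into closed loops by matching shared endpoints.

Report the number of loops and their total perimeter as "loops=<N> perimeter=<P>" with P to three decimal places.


loops=2 perimeter=9.301

Straddling triangles (22 of 70):
  (v15,v20,v16) [+-+] → (-2.5768, -0.9424, 0)–(-2.51505, -0.9424, 0.0943376)  len=0.1128
  (v16,v20,v21) [+--] → (-2.51505, -0.9424, 0.0943376)–(-2.1099, -0.9424, 0.7133)  len=0.7398
  (v16,v21,v17) [+-+] → (-2.1099, -0.9424, 0.7133)–(-2.07652, -0.9424, 0.701262)  len=0.0355
  (v17,v21,v22) [+-+] → (-2.07652, -0.9424, 0.701262)–(-1.95689, -0.9424, 0.658111)  len=0.1272
  (v19,v23,v24) [++-] → (-1.95689, -0.9424, -0.658111)–(-2.1099, -0.9424, -0.7133)  len=0.1627
  (v19,v24,v15) [+-+] → (-2.1099, -0.9424, -0.7133)–(-2.12515, -0.9424, -0.690008)  len=0.0278
  (v15,v24,v20) [+--] → (-2.12515, -0.9424, -0.690008)–(-2.5768, -0.9424, 0)  len=0.8247
  (v21,v26,v22) [--+] → (-1.20611, -0.9424, 0.489291)–(-1.95689, -0.9424, 0.658111)  len=0.7695
  (v22,v26,v27) [+--] → (-1.20611, -0.9424, 0.489291)–(-0.990481, -0.9424, 0.4408)  len=0.2210
  (v22,v27,v23) [+-+] → (-0.990481, -0.9424, 0.4408)–(-0.990481, -0.9424, -0.126229)  len=0.5670
  (v23,v27,v28) [+--] → (-0.990481, -0.9424, -0.126229)–(-0.990481, -0.9424, -0.4408)  len=0.3146
  (v23,v28,v24) [+--] → (-0.990481, -0.9424, -0.4408)–(-1.95689, -0.9424, -0.658111)  len=0.9905
  (v30,v0,v31) [-+-] → (2.40616, -0.9424, 0)–(2.13944, -0.9424, 0.367149)  len=0.4538
  (v31,v0,v1) [-++] → (2.13944, -0.9424, 0.367149)–(1.88797, -0.9424, 0.7133)  len=0.4279
  (v31,v1,v32) [-+-] → (1.88797, -0.9424, 0.7133)–(1.21562, -0.9424, 0.494799)  len=0.7070
  (v32,v1,v2) [-++] → (1.21562, -0.9424, 0.494799)–(1.04944, -0.9424, 0.4408)  len=0.1747
  (v32,v2,v33) [-+-] → (1.04944, -0.9424, 0.4408)–(1.04944, -0.9424, -0.2661)  len=0.7069
  (v33,v2,v3) [-++] → (1.04944, -0.9424, -0.2661)–(1.04944, -0.9424, -0.4408)  len=0.1747
  (v33,v3,v34) [-+-] → (1.04944, -0.9424, -0.4408)–(1.48102, -0.9424, -0.581061)  len=0.4538
  (v34,v3,v4) [-++] → (1.48102, -0.9424, -0.581061)–(1.88797, -0.9424, -0.7133)  len=0.4279
  (v34,v4,v30) [-+-] → (1.88797, -0.9424, -0.7133)–(2.10637, -0.9424, -0.412668)  len=0.3716
  (v30,v4,v0) [-++] → (2.10637, -0.9424, -0.412668)–(2.40616, -0.9424, 0)  len=0.5101

Chained into 2 loop(s):
  loop 1: 12 segments, perimeter = 4.8930
  loop 2: 10 segments, perimeter = 4.4083
Total perimeter = 9.301


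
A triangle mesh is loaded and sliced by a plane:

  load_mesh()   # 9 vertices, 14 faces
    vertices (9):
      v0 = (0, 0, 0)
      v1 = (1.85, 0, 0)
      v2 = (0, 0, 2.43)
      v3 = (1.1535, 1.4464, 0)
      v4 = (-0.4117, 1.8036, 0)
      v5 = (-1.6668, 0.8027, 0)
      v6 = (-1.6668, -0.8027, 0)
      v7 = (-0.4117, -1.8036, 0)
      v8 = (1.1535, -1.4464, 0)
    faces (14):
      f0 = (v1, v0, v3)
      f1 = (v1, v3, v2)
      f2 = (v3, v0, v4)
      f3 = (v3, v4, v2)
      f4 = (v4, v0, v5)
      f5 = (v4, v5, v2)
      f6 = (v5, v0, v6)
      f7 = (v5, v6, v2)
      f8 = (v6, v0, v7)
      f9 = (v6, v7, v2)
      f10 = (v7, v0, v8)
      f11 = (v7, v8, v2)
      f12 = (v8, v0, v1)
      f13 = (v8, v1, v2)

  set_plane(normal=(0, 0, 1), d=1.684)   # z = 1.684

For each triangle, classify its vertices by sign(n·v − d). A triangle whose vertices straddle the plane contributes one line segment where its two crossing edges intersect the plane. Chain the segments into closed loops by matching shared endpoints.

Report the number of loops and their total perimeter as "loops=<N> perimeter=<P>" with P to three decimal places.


Straddling triangles (7 of 14):
  (v1,v3,v2) [--+] → (0.35412, 0.444039, 1.684)–(0.567942, 0, 1.684)  len=0.4928
  (v3,v4,v2) [--+] → (-0.12639, 0.553698, 1.684)–(0.35412, 0.444039, 1.684)  len=0.4929
  (v4,v5,v2) [--+] → (-0.511701, 0.246426, 1.684)–(-0.12639, 0.553698, 1.684)  len=0.4928
  (v5,v6,v2) [--+] → (-0.511701, -0.246426, 1.684)–(-0.511701, 0.246426, 1.684)  len=0.4929
  (v6,v7,v2) [--+] → (-0.12639, -0.553698, 1.684)–(-0.511701, -0.246426, 1.684)  len=0.4928
  (v7,v8,v2) [--+] → (0.35412, -0.444039, 1.684)–(-0.12639, -0.553698, 1.684)  len=0.4929
  (v8,v1,v2) [--+] → (0.567942, 0, 1.684)–(0.35412, -0.444039, 1.684)  len=0.4928

Chained into 1 loop(s):
  loop 1: 7 segments, perimeter = 3.4499
Total perimeter = 3.450

loops=1 perimeter=3.450


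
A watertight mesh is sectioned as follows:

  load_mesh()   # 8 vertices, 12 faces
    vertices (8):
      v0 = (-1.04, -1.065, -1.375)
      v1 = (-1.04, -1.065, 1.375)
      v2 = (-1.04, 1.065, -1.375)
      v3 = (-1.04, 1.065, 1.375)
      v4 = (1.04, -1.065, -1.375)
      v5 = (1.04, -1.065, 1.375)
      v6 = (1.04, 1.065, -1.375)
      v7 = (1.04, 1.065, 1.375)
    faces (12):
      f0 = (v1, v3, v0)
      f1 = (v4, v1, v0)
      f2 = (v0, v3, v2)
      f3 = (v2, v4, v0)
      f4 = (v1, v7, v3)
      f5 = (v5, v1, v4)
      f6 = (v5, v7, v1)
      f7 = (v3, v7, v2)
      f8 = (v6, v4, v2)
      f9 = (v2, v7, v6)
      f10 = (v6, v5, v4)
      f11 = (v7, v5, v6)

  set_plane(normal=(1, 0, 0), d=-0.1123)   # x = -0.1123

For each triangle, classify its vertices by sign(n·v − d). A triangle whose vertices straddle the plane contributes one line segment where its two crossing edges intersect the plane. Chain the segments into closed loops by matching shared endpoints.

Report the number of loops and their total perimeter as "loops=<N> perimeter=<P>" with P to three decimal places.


Straddling triangles (8 of 12):
  (v4,v1,v0) [+--] → (-0.1123, -1.065, 0.148474)–(-0.1123, -1.065, -1.375)  len=1.5235
  (v2,v4,v0) [-+-] → (-0.1123, 0.115, -1.375)–(-0.1123, -1.065, -1.375)  len=1.1800
  (v1,v7,v3) [-+-] → (-0.1123, -0.115, 1.375)–(-0.1123, 1.065, 1.375)  len=1.1800
  (v5,v1,v4) [+-+] → (-0.1123, -1.065, 1.375)–(-0.1123, -1.065, 0.148474)  len=1.2265
  (v5,v7,v1) [++-] → (-0.1123, -0.115, 1.375)–(-0.1123, -1.065, 1.375)  len=0.9500
  (v3,v7,v2) [-+-] → (-0.1123, 1.065, 1.375)–(-0.1123, 1.065, -0.148474)  len=1.5235
  (v6,v4,v2) [++-] → (-0.1123, 0.115, -1.375)–(-0.1123, 1.065, -1.375)  len=0.9500
  (v2,v7,v6) [-++] → (-0.1123, 1.065, -0.148474)–(-0.1123, 1.065, -1.375)  len=1.2265

Chained into 1 loop(s):
  loop 1: 8 segments, perimeter = 9.7600
Total perimeter = 9.760

loops=1 perimeter=9.760


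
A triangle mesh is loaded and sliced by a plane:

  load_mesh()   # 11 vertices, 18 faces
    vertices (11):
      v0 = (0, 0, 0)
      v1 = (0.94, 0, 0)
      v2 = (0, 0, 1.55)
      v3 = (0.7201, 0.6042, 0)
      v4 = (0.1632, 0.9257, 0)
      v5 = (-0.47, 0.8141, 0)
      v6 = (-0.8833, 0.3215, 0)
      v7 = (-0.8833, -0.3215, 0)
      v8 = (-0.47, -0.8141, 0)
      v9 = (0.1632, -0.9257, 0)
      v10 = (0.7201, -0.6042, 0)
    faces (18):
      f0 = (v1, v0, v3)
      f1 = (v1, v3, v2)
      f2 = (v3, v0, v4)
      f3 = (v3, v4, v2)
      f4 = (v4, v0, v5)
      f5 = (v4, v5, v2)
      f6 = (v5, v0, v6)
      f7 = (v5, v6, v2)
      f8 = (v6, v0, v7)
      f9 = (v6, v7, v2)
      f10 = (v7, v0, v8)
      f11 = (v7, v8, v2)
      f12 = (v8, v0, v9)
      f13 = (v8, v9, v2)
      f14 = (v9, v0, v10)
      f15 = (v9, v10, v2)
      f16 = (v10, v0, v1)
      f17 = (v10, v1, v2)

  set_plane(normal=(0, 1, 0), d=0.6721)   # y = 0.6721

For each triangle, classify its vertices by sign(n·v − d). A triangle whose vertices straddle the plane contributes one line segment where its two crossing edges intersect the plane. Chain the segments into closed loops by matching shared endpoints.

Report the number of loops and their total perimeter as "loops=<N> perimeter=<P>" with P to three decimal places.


Straddling triangles (6 of 18):
  (v3,v0,v4) [--+] → (0.118491, 0.6721, 0)–(0.602484, 0.6721, 0)  len=0.4840
  (v3,v4,v2) [-+-] → (0.602484, 0.6721, 0)–(0.118491, 0.6721, 0.42463)  len=0.6439
  (v4,v0,v5) [+-+] → (0.118491, 0.6721, 0)–(-0.38802, 0.6721, 0)  len=0.5065
  (v4,v5,v2) [++-] → (-0.38802, 0.6721, 0.27036)–(0.118491, 0.6721, 0.42463)  len=0.5295
  (v5,v0,v6) [+--] → (-0.38802, 0.6721, 0)–(-0.58914, 0.6721, 0)  len=0.2011
  (v5,v6,v2) [+--] → (-0.58914, 0.6721, 0)–(-0.38802, 0.6721, 0.27036)  len=0.3370

Chained into 1 loop(s):
  loop 1: 6 segments, perimeter = 2.7019
Total perimeter = 2.702

loops=1 perimeter=2.702


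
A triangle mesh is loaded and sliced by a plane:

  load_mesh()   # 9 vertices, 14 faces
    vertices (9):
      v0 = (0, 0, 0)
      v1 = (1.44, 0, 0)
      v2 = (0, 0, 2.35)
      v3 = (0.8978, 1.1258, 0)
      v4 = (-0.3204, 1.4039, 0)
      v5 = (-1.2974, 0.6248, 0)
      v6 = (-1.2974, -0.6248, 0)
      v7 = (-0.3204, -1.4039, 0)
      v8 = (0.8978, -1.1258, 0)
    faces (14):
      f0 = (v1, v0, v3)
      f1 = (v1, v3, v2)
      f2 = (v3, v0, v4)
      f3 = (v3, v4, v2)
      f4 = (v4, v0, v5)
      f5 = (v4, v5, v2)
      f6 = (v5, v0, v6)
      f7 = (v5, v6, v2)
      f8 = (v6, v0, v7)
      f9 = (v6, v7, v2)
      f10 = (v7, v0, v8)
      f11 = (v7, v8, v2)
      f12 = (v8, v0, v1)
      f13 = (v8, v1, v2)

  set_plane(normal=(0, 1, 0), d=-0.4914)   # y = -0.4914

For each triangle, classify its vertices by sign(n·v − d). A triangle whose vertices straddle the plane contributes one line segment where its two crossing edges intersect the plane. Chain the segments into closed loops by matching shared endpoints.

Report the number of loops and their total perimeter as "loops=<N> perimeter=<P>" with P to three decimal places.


loops=1 perimeter=6.540

Straddling triangles (8 of 14):
  (v5,v0,v6) [++-] → (-1.02039, -0.4914, 0)–(-1.2974, -0.4914, 0)  len=0.2770
  (v5,v6,v2) [+-+] → (-1.2974, -0.4914, 0)–(-1.02039, -0.4914, 0.501745)  len=0.5731
  (v6,v0,v7) [-+-] → (-1.02039, -0.4914, 0)–(-0.112148, -0.4914, 0)  len=0.9082
  (v6,v7,v2) [--+] → (-0.112148, -0.4914, 1.52744)–(-1.02039, -0.4914, 0.501745)  len=1.3700
  (v7,v0,v8) [-+-] → (-0.112148, -0.4914, 0)–(0.39188, -0.4914, 0)  len=0.5040
  (v7,v8,v2) [--+] → (0.39188, -0.4914, 1.32425)–(-0.112148, -0.4914, 1.52744)  len=0.5434
  (v8,v0,v1) [-++] → (0.39188, -0.4914, 0)–(1.20334, -0.4914, 0)  len=0.8115
  (v8,v1,v2) [-++] → (1.20334, -0.4914, 0)–(0.39188, -0.4914, 1.32425)  len=1.5531

Chained into 1 loop(s):
  loop 1: 8 segments, perimeter = 6.5404
Total perimeter = 6.540
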